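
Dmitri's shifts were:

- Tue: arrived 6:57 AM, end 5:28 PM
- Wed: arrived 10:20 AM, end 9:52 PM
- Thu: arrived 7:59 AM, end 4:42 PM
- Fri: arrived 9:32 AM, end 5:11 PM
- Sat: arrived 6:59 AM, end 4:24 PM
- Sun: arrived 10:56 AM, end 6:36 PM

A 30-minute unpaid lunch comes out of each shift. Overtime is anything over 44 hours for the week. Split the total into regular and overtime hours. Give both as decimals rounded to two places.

Regular 44.00 hours, overtime 8.50 hours

Tue: 6:57 AM–5:28 PM = 10 h 31 min; less 30 min break → 10 h 1 min
Wed: 10:20 AM–9:52 PM = 11 h 32 min; less 30 min break → 11 h 2 min
Thu: 7:59 AM–4:42 PM = 8 h 43 min; less 30 min break → 8 h 13 min
Fri: 9:32 AM–5:11 PM = 7 h 39 min; less 30 min break → 7 h 9 min
Sat: 6:59 AM–4:24 PM = 9 h 25 min; less 30 min break → 8 h 55 min
Sun: 10:56 AM–6:36 PM = 7 h 40 min; less 30 min break → 7 h 10 min
Total worked: 52 h 30 min = 52.50 h.
Threshold 44 h → overtime 8 h 30 min, regular 44 h 0 min.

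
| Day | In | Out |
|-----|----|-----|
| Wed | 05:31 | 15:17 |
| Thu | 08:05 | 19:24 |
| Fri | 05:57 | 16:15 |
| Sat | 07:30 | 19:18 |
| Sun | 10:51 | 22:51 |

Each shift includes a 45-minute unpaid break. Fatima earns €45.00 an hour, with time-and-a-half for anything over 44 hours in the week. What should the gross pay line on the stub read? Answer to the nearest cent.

€2481.75

Wed: 05:31–15:17 = 9 h 46 min; less 45 min break → 9 h 1 min
Thu: 08:05–19:24 = 11 h 19 min; less 45 min break → 10 h 34 min
Fri: 05:57–16:15 = 10 h 18 min; less 45 min break → 9 h 33 min
Sat: 07:30–19:18 = 11 h 48 min; less 45 min break → 11 h 3 min
Sun: 10:51–22:51 = 12 h 0 min; less 45 min break → 11 h 15 min
Total worked: 51 h 26 min = 3086 min.
Regular 44 h 0 min = 2640 min at €45.00/h; overtime 7 h 26 min = 446 min at €67.50/h.
Pay = (2640 × €45.00 + 446 × €67.50) ÷ 60 = €2481.75.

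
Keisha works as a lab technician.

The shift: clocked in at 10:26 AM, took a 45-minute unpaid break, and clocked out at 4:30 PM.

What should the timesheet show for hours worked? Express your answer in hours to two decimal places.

5.32 hours

The shift: 10:26 AM–4:30 PM = 6 h 4 min; less 45 min break → 5 h 19 min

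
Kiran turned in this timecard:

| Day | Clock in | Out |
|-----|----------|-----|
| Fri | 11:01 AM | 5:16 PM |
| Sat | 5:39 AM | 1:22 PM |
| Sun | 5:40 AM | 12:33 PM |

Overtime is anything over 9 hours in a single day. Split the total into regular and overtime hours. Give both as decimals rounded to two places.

Regular 20.85 hours, overtime 0.00 hours

Fri: 11:01 AM–5:16 PM = 6 h 15 min
Sat: 5:39 AM–1:22 PM = 7 h 43 min
Sun: 5:40 AM–12:33 PM = 6 h 53 min
Fri reg 6 h 15 min / OT 0 h 0 min; Sat reg 7 h 43 min / OT 0 h 0 min; Sun reg 6 h 53 min / OT 0 h 0 min.
Totals: regular 20 h 51 min, overtime 0 h 0 min.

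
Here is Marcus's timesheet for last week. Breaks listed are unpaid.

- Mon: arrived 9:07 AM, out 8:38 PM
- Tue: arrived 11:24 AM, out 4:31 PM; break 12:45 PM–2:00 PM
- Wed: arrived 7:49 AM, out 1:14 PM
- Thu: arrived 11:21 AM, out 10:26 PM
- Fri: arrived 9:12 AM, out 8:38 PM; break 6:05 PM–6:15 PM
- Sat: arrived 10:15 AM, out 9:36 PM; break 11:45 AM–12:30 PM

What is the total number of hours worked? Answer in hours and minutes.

53 h 45 min

Mon: 9:07 AM–8:38 PM = 11 h 31 min
Tue: 11:24 AM–4:31 PM = 5 h 7 min; less 75 min break → 3 h 52 min
Wed: 7:49 AM–1:14 PM = 5 h 25 min
Thu: 11:21 AM–10:26 PM = 11 h 5 min
Fri: 9:12 AM–8:38 PM = 11 h 26 min; less 10 min break → 11 h 16 min
Sat: 10:15 AM–9:36 PM = 11 h 21 min; less 45 min break → 10 h 36 min
Total: 11 h 31 min + 3 h 52 min + 5 h 25 min + 11 h 5 min + 11 h 16 min + 10 h 36 min = 53 h 45 min.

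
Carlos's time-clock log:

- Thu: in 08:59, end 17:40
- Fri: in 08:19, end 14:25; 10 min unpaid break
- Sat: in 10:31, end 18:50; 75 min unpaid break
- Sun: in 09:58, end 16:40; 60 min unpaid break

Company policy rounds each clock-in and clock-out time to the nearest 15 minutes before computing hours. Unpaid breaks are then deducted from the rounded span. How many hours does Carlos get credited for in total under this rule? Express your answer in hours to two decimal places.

27.58 hours

Thu: in 08:59→09:00, out 17:40→17:45; 8 h 45 min
Fri: in 08:19→08:15, out 14:25→14:30; 6 h 15 min − 10 min = 6 h 5 min
Sat: in 10:31→10:30, out 18:50→18:45; 8 h 15 min − 75 min = 7 h 0 min
Sun: in 09:58→10:00, out 16:40→16:45; 6 h 45 min − 60 min = 5 h 45 min
Total credited: 27 h 35 min.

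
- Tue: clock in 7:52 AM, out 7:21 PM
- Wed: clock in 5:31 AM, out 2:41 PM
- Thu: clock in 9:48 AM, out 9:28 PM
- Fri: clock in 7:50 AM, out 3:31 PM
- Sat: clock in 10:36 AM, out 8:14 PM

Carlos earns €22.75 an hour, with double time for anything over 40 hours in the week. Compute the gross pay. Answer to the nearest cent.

Tue: 7:52 AM–7:21 PM = 11 h 29 min
Wed: 5:31 AM–2:41 PM = 9 h 10 min
Thu: 9:48 AM–9:28 PM = 11 h 40 min
Fri: 7:50 AM–3:31 PM = 7 h 41 min
Sat: 10:36 AM–8:14 PM = 9 h 38 min
Total worked: 49 h 38 min = 2978 min.
Regular 40 h 0 min = 2400 min at €22.75/h; overtime 9 h 38 min = 578 min at €45.50/h.
Pay = (2400 × €22.75 + 578 × €45.50) ÷ 60 = €1348.32.

€1348.32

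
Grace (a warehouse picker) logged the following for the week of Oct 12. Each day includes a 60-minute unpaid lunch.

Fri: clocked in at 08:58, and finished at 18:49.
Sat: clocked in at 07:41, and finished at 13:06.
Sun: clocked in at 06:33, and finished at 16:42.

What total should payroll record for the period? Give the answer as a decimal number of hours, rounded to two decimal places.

22.42 hours

Fri: 08:58–18:49 = 9 h 51 min; less 60 min break → 8 h 51 min
Sat: 07:41–13:06 = 5 h 25 min; less 60 min break → 4 h 25 min
Sun: 06:33–16:42 = 10 h 9 min; less 60 min break → 9 h 9 min
Total: 8 h 51 min + 4 h 25 min + 9 h 9 min = 22 h 25 min.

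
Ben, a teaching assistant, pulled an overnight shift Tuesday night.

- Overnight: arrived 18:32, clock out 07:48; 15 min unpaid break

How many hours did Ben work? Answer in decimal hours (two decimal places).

13.02 hours

Overnight: 18:32 → midnight = 5 h 28 min; midnight → 07:48 = 7 h 48 min; span 13 h 16 min; less 15 min break → 13 h 1 min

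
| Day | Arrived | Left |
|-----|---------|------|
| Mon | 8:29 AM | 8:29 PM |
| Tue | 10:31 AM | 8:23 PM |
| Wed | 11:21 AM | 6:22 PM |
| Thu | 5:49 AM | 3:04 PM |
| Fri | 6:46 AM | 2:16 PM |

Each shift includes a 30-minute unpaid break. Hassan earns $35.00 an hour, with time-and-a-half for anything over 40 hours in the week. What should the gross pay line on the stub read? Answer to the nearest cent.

Mon: 8:29 AM–8:29 PM = 12 h 0 min; less 30 min break → 11 h 30 min
Tue: 10:31 AM–8:23 PM = 9 h 52 min; less 30 min break → 9 h 22 min
Wed: 11:21 AM–6:22 PM = 7 h 1 min; less 30 min break → 6 h 31 min
Thu: 5:49 AM–3:04 PM = 9 h 15 min; less 30 min break → 8 h 45 min
Fri: 6:46 AM–2:16 PM = 7 h 30 min; less 30 min break → 7 h 0 min
Total worked: 43 h 8 min = 2588 min.
Regular 40 h 0 min = 2400 min at $35.00/h; overtime 3 h 8 min = 188 min at $52.50/h.
Pay = (2400 × $35.00 + 188 × $52.50) ÷ 60 = $1564.50.

$1564.50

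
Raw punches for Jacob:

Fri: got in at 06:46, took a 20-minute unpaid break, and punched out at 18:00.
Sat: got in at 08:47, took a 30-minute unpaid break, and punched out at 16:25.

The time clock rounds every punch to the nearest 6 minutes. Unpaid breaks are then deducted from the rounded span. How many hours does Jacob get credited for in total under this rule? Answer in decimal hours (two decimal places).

Fri: in 06:46→06:48, out 18:00→18:00; 11 h 12 min − 20 min = 10 h 52 min
Sat: in 08:47→08:48, out 16:25→16:24; 7 h 36 min − 30 min = 7 h 6 min
Total credited: 17 h 58 min.

17.97 hours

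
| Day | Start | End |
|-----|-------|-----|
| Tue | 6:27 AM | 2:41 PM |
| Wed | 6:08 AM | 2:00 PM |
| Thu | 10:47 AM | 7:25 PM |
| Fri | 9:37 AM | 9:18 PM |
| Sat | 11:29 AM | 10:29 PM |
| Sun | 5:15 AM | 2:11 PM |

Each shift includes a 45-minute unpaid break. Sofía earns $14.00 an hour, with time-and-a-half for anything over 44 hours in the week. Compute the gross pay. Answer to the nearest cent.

Tue: 6:27 AM–2:41 PM = 8 h 14 min; less 45 min break → 7 h 29 min
Wed: 6:08 AM–2:00 PM = 7 h 52 min; less 45 min break → 7 h 7 min
Thu: 10:47 AM–7:25 PM = 8 h 38 min; less 45 min break → 7 h 53 min
Fri: 9:37 AM–9:18 PM = 11 h 41 min; less 45 min break → 10 h 56 min
Sat: 11:29 AM–10:29 PM = 11 h 0 min; less 45 min break → 10 h 15 min
Sun: 5:15 AM–2:11 PM = 8 h 56 min; less 45 min break → 8 h 11 min
Total worked: 51 h 51 min = 3111 min.
Regular 44 h 0 min = 2640 min at $14.00/h; overtime 7 h 51 min = 471 min at $21.00/h.
Pay = (2640 × $14.00 + 471 × $21.00) ÷ 60 = $780.85.

$780.85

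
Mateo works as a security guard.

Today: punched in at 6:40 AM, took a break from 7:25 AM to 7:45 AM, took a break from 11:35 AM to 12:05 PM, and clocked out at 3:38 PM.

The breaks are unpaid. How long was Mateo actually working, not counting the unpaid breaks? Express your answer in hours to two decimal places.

Today: 6:40 AM–3:38 PM = 8 h 58 min; less 50 min break → 8 h 8 min

8.13 hours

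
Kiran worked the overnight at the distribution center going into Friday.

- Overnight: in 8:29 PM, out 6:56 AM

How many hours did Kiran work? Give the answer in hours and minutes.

Overnight: 8:29 PM → midnight = 3 h 31 min; midnight → 6:56 AM = 6 h 56 min; span 10 h 27 min

10 h 27 min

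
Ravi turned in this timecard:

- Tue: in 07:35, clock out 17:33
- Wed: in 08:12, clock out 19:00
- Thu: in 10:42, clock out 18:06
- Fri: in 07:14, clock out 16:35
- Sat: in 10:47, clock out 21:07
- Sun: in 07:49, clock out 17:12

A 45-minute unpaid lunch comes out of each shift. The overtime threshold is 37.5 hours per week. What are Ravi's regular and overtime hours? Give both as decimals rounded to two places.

Tue: 07:35–17:33 = 9 h 58 min; less 45 min break → 9 h 13 min
Wed: 08:12–19:00 = 10 h 48 min; less 45 min break → 10 h 3 min
Thu: 10:42–18:06 = 7 h 24 min; less 45 min break → 6 h 39 min
Fri: 07:14–16:35 = 9 h 21 min; less 45 min break → 8 h 36 min
Sat: 10:47–21:07 = 10 h 20 min; less 45 min break → 9 h 35 min
Sun: 07:49–17:12 = 9 h 23 min; less 45 min break → 8 h 38 min
Total worked: 52 h 44 min = 52.73 h.
Threshold 37.5 h → overtime 15 h 14 min, regular 37 h 30 min.

Regular 37.50 hours, overtime 15.23 hours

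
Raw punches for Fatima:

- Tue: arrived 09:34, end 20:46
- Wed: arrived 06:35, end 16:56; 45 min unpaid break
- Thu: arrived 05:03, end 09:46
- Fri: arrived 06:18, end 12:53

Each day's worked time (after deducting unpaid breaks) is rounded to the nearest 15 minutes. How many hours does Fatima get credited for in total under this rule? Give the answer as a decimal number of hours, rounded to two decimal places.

32.00 hours

Tue: 09:34–20:46 = 11 h 12 min → rounds to 11 h 15 min
Wed: 06:35–16:56 = 10 h 21 min − 45 min = 9 h 36 min → rounds to 9 h 30 min
Thu: 05:03–09:46 = 4 h 43 min → rounds to 4 h 45 min
Fri: 06:18–12:53 = 6 h 35 min → rounds to 6 h 30 min
Total credited: 32 h 0 min.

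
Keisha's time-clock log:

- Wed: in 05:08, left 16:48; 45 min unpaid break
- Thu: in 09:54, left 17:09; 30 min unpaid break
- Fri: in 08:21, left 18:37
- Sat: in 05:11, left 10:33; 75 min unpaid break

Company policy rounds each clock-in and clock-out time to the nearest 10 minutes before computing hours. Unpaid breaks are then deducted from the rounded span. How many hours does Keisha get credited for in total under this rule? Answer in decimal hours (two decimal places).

Wed: in 05:08→05:10, out 16:48→16:50; 11 h 40 min − 45 min = 10 h 55 min
Thu: in 09:54→09:50, out 17:09→17:10; 7 h 20 min − 30 min = 6 h 50 min
Fri: in 08:21→08:20, out 18:37→18:40; 10 h 20 min
Sat: in 05:11→05:10, out 10:33→10:30; 5 h 20 min − 75 min = 4 h 5 min
Total credited: 32 h 10 min.

32.17 hours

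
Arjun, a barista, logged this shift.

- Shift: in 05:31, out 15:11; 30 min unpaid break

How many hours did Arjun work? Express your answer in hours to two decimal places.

9.17 hours

Shift: 05:31–15:11 = 9 h 40 min; less 30 min break → 9 h 10 min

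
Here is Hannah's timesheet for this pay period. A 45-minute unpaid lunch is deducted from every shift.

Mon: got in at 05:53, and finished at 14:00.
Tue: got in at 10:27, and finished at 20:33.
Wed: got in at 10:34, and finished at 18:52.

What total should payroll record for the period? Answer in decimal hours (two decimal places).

Mon: 05:53–14:00 = 8 h 7 min; less 45 min break → 7 h 22 min
Tue: 10:27–20:33 = 10 h 6 min; less 45 min break → 9 h 21 min
Wed: 10:34–18:52 = 8 h 18 min; less 45 min break → 7 h 33 min
Total: 7 h 22 min + 9 h 21 min + 7 h 33 min = 24 h 16 min.

24.27 hours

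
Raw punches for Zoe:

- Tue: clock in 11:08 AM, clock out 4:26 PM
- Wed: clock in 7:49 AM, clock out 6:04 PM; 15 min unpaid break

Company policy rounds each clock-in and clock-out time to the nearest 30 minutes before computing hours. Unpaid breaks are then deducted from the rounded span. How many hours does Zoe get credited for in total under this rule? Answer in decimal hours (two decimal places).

Tue: in 11:08 AM→11:00 AM, out 4:26 PM→4:30 PM; 5 h 30 min
Wed: in 7:49 AM→8:00 AM, out 6:04 PM→6:00 PM; 10 h 0 min − 15 min = 9 h 45 min
Total credited: 15 h 15 min.

15.25 hours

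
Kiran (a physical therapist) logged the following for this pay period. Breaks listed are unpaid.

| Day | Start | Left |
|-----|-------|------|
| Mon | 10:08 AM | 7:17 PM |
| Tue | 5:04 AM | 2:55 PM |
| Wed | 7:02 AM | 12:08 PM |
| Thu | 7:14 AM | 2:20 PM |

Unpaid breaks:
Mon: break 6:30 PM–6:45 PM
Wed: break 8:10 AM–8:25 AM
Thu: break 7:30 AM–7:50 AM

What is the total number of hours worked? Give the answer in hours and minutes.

Mon: 10:08 AM–7:17 PM = 9 h 9 min; less 15 min break → 8 h 54 min
Tue: 5:04 AM–2:55 PM = 9 h 51 min
Wed: 7:02 AM–12:08 PM = 5 h 6 min; less 15 min break → 4 h 51 min
Thu: 7:14 AM–2:20 PM = 7 h 6 min; less 20 min break → 6 h 46 min
Total: 8 h 54 min + 9 h 51 min + 4 h 51 min + 6 h 46 min = 30 h 22 min.

30 h 22 min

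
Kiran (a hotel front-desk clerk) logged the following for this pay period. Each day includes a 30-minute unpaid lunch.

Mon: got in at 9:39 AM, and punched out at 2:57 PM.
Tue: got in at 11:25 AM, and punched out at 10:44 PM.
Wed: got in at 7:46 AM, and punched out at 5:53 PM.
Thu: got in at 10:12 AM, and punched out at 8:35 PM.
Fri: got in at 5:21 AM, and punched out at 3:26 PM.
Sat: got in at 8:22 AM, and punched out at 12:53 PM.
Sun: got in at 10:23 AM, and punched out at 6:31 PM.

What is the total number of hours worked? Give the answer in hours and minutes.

Mon: 9:39 AM–2:57 PM = 5 h 18 min; less 30 min break → 4 h 48 min
Tue: 11:25 AM–10:44 PM = 11 h 19 min; less 30 min break → 10 h 49 min
Wed: 7:46 AM–5:53 PM = 10 h 7 min; less 30 min break → 9 h 37 min
Thu: 10:12 AM–8:35 PM = 10 h 23 min; less 30 min break → 9 h 53 min
Fri: 5:21 AM–3:26 PM = 10 h 5 min; less 30 min break → 9 h 35 min
Sat: 8:22 AM–12:53 PM = 4 h 31 min; less 30 min break → 4 h 1 min
Sun: 10:23 AM–6:31 PM = 8 h 8 min; less 30 min break → 7 h 38 min
Total: 4 h 48 min + 10 h 49 min + 9 h 37 min + 9 h 53 min + 9 h 35 min + 4 h 1 min + 7 h 38 min = 56 h 21 min.

56 h 21 min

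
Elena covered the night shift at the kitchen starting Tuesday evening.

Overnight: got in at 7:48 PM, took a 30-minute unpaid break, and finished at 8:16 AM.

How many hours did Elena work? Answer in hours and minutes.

Overnight: 7:48 PM → midnight = 4 h 12 min; midnight → 8:16 AM = 8 h 16 min; span 12 h 28 min; less 30 min break → 11 h 58 min

11 h 58 min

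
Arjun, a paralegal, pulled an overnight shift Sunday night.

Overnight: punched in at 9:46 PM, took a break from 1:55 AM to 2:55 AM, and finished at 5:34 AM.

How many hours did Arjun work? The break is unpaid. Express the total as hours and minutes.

6 h 48 min

Overnight: 9:46 PM → midnight = 2 h 14 min; midnight → 5:34 AM = 5 h 34 min; span 7 h 48 min; less 60 min break → 6 h 48 min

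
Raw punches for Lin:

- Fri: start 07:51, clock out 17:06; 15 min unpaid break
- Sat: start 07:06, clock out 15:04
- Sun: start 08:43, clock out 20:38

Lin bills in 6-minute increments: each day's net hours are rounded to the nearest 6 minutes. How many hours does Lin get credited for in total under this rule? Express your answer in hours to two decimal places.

Fri: 07:51–17:06 = 9 h 15 min − 15 min = 9 h 0 min → rounds to 9 h 0 min
Sat: 07:06–15:04 = 7 h 58 min → rounds to 8 h 0 min
Sun: 08:43–20:38 = 11 h 55 min → rounds to 11 h 54 min
Total credited: 28 h 54 min.

28.90 hours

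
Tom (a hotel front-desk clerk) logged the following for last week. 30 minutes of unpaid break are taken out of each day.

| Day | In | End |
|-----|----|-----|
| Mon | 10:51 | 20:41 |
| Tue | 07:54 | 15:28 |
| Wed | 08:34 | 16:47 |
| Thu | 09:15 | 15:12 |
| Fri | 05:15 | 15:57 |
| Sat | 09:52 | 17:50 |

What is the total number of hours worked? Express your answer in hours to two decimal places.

47.23 hours

Mon: 10:51–20:41 = 9 h 50 min; less 30 min break → 9 h 20 min
Tue: 07:54–15:28 = 7 h 34 min; less 30 min break → 7 h 4 min
Wed: 08:34–16:47 = 8 h 13 min; less 30 min break → 7 h 43 min
Thu: 09:15–15:12 = 5 h 57 min; less 30 min break → 5 h 27 min
Fri: 05:15–15:57 = 10 h 42 min; less 30 min break → 10 h 12 min
Sat: 09:52–17:50 = 7 h 58 min; less 30 min break → 7 h 28 min
Total: 9 h 20 min + 7 h 4 min + 7 h 43 min + 5 h 27 min + 10 h 12 min + 7 h 28 min = 47 h 14 min.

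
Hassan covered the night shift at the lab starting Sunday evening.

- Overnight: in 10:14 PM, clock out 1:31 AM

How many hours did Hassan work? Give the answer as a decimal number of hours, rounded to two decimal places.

3.28 hours

Overnight: 10:14 PM → midnight = 1 h 46 min; midnight → 1:31 AM = 1 h 31 min; span 3 h 17 min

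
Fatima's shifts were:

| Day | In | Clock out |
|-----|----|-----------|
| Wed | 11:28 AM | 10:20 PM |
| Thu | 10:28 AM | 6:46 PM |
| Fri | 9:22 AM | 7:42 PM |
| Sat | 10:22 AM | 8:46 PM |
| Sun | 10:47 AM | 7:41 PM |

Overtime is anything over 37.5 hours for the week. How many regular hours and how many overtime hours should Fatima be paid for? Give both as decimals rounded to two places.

Regular 37.50 hours, overtime 11.30 hours

Wed: 11:28 AM–10:20 PM = 10 h 52 min
Thu: 10:28 AM–6:46 PM = 8 h 18 min
Fri: 9:22 AM–7:42 PM = 10 h 20 min
Sat: 10:22 AM–8:46 PM = 10 h 24 min
Sun: 10:47 AM–7:41 PM = 8 h 54 min
Total worked: 48 h 48 min = 48.80 h.
Threshold 37.5 h → overtime 11 h 18 min, regular 37 h 30 min.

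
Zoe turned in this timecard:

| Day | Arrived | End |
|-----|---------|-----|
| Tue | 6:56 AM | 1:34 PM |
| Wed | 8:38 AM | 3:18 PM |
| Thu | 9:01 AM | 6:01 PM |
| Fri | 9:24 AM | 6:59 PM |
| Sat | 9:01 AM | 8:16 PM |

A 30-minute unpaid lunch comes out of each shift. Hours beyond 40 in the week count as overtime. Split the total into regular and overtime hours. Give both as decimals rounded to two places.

Tue: 6:56 AM–1:34 PM = 6 h 38 min; less 30 min break → 6 h 8 min
Wed: 8:38 AM–3:18 PM = 6 h 40 min; less 30 min break → 6 h 10 min
Thu: 9:01 AM–6:01 PM = 9 h 0 min; less 30 min break → 8 h 30 min
Fri: 9:24 AM–6:59 PM = 9 h 35 min; less 30 min break → 9 h 5 min
Sat: 9:01 AM–8:16 PM = 11 h 15 min; less 30 min break → 10 h 45 min
Total worked: 40 h 38 min = 40.63 h.
Threshold 40 h → overtime 0 h 38 min, regular 40 h 0 min.

Regular 40.00 hours, overtime 0.63 hours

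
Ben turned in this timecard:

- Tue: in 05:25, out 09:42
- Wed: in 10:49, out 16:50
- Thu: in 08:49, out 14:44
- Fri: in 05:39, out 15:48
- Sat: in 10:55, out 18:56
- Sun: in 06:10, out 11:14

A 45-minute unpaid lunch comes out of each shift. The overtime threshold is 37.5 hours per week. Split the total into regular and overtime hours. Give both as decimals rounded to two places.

Tue: 05:25–09:42 = 4 h 17 min; less 45 min break → 3 h 32 min
Wed: 10:49–16:50 = 6 h 1 min; less 45 min break → 5 h 16 min
Thu: 08:49–14:44 = 5 h 55 min; less 45 min break → 5 h 10 min
Fri: 05:39–15:48 = 10 h 9 min; less 45 min break → 9 h 24 min
Sat: 10:55–18:56 = 8 h 1 min; less 45 min break → 7 h 16 min
Sun: 06:10–11:14 = 5 h 4 min; less 45 min break → 4 h 19 min
Total worked: 34 h 57 min = 34.95 h.
Threshold 37.5 h → overtime 0 h 0 min, regular 34 h 57 min.

Regular 34.95 hours, overtime 0.00 hours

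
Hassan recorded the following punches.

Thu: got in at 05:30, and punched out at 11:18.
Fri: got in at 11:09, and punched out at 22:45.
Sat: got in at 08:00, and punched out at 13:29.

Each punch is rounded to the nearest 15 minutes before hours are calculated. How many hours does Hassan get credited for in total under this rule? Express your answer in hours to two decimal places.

22.75 hours

Thu: in 05:30→05:30, out 11:18→11:15; 5 h 45 min
Fri: in 11:09→11:15, out 22:45→22:45; 11 h 30 min
Sat: in 08:00→08:00, out 13:29→13:30; 5 h 30 min
Total credited: 22 h 45 min.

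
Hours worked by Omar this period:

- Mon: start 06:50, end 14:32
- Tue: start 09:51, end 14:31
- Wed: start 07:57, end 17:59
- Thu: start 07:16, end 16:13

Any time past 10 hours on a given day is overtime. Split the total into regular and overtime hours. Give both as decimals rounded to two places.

Mon: 06:50–14:32 = 7 h 42 min
Tue: 09:51–14:31 = 4 h 40 min
Wed: 07:57–17:59 = 10 h 2 min
Thu: 07:16–16:13 = 8 h 57 min
Mon reg 7 h 42 min / OT 0 h 0 min; Tue reg 4 h 40 min / OT 0 h 0 min; Wed reg 10 h 0 min / OT 0 h 2 min; Thu reg 8 h 57 min / OT 0 h 0 min.
Totals: regular 31 h 19 min, overtime 0 h 2 min.

Regular 31.32 hours, overtime 0.03 hours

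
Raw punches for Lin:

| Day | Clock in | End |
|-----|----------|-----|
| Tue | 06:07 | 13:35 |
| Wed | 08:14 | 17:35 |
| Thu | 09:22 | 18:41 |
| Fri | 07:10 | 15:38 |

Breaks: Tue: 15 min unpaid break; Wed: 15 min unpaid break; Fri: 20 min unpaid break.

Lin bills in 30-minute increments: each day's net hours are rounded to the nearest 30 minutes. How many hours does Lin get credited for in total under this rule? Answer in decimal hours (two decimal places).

33.50 hours

Tue: 06:07–13:35 = 7 h 28 min − 15 min = 7 h 13 min → rounds to 7 h 0 min
Wed: 08:14–17:35 = 9 h 21 min − 15 min = 9 h 6 min → rounds to 9 h 0 min
Thu: 09:22–18:41 = 9 h 19 min → rounds to 9 h 30 min
Fri: 07:10–15:38 = 8 h 28 min − 20 min = 8 h 8 min → rounds to 8 h 0 min
Total credited: 33 h 30 min.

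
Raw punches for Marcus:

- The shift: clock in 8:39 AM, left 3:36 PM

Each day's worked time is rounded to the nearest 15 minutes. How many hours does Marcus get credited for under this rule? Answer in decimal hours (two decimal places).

7.00 hours

The shift: 8:39 AM–3:36 PM = 6 h 57 min → rounds to 7 h 0 min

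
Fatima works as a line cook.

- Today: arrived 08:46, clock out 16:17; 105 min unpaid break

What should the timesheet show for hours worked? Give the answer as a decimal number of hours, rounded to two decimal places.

5.77 hours

Today: 08:46–16:17 = 7 h 31 min; less 105 min break → 5 h 46 min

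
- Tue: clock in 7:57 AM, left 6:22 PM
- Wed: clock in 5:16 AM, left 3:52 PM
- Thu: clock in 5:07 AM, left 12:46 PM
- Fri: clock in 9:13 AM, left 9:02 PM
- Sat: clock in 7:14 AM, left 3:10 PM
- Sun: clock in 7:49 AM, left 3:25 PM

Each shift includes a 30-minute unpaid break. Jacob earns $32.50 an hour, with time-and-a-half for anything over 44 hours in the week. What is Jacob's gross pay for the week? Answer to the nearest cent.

Tue: 7:57 AM–6:22 PM = 10 h 25 min; less 30 min break → 9 h 55 min
Wed: 5:16 AM–3:52 PM = 10 h 36 min; less 30 min break → 10 h 6 min
Thu: 5:07 AM–12:46 PM = 7 h 39 min; less 30 min break → 7 h 9 min
Fri: 9:13 AM–9:02 PM = 11 h 49 min; less 30 min break → 11 h 19 min
Sat: 7:14 AM–3:10 PM = 7 h 56 min; less 30 min break → 7 h 26 min
Sun: 7:49 AM–3:25 PM = 7 h 36 min; less 30 min break → 7 h 6 min
Total worked: 53 h 1 min = 3181 min.
Regular 44 h 0 min = 2640 min at $32.50/h; overtime 9 h 1 min = 541 min at $48.75/h.
Pay = (2640 × $32.50 + 541 × $48.75) ÷ 60 = $1869.56.

$1869.56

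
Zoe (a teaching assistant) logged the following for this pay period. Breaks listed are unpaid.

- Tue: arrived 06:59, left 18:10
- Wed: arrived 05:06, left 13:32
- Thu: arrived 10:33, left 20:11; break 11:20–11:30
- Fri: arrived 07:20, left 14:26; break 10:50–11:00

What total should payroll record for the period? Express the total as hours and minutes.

36 h 1 min

Tue: 06:59–18:10 = 11 h 11 min
Wed: 05:06–13:32 = 8 h 26 min
Thu: 10:33–20:11 = 9 h 38 min; less 10 min break → 9 h 28 min
Fri: 07:20–14:26 = 7 h 6 min; less 10 min break → 6 h 56 min
Total: 11 h 11 min + 8 h 26 min + 9 h 28 min + 6 h 56 min = 36 h 1 min.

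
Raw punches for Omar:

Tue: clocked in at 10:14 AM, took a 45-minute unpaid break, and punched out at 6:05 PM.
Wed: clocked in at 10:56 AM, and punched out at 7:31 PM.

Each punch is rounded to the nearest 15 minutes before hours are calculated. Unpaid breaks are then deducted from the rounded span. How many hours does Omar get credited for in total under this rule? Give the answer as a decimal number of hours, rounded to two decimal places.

Tue: in 10:14 AM→10:15 AM, out 6:05 PM→6:00 PM; 7 h 45 min − 45 min = 7 h 0 min
Wed: in 10:56 AM→11:00 AM, out 7:31 PM→7:30 PM; 8 h 30 min
Total credited: 15 h 30 min.

15.50 hours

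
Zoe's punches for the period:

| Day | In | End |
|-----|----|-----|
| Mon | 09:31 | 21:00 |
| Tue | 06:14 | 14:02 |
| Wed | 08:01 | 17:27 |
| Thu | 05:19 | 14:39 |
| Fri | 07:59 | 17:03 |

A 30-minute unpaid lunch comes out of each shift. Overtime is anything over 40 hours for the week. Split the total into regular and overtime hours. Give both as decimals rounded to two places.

Regular 40.00 hours, overtime 4.62 hours

Mon: 09:31–21:00 = 11 h 29 min; less 30 min break → 10 h 59 min
Tue: 06:14–14:02 = 7 h 48 min; less 30 min break → 7 h 18 min
Wed: 08:01–17:27 = 9 h 26 min; less 30 min break → 8 h 56 min
Thu: 05:19–14:39 = 9 h 20 min; less 30 min break → 8 h 50 min
Fri: 07:59–17:03 = 9 h 4 min; less 30 min break → 8 h 34 min
Total worked: 44 h 37 min = 44.62 h.
Threshold 40 h → overtime 4 h 37 min, regular 40 h 0 min.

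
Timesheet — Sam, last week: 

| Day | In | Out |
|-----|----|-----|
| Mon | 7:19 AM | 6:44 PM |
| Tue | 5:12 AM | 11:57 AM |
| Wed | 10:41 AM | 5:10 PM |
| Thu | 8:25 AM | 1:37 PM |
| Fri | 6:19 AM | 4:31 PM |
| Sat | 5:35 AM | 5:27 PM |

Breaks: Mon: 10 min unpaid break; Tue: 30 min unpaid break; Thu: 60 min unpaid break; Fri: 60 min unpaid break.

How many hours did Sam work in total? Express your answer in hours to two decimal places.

Mon: 7:19 AM–6:44 PM = 11 h 25 min; less 10 min break → 11 h 15 min
Tue: 5:12 AM–11:57 AM = 6 h 45 min; less 30 min break → 6 h 15 min
Wed: 10:41 AM–5:10 PM = 6 h 29 min
Thu: 8:25 AM–1:37 PM = 5 h 12 min; less 60 min break → 4 h 12 min
Fri: 6:19 AM–4:31 PM = 10 h 12 min; less 60 min break → 9 h 12 min
Sat: 5:35 AM–5:27 PM = 11 h 52 min
Total: 11 h 15 min + 6 h 15 min + 6 h 29 min + 4 h 12 min + 9 h 12 min + 11 h 52 min = 49 h 15 min.

49.25 hours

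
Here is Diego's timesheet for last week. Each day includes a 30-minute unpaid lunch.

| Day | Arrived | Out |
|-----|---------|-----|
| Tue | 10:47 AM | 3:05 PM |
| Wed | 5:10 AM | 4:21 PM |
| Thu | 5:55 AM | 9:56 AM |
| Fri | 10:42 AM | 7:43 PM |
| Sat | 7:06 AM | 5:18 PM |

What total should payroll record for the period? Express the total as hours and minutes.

Tue: 10:47 AM–3:05 PM = 4 h 18 min; less 30 min break → 3 h 48 min
Wed: 5:10 AM–4:21 PM = 11 h 11 min; less 30 min break → 10 h 41 min
Thu: 5:55 AM–9:56 AM = 4 h 1 min; less 30 min break → 3 h 31 min
Fri: 10:42 AM–7:43 PM = 9 h 1 min; less 30 min break → 8 h 31 min
Sat: 7:06 AM–5:18 PM = 10 h 12 min; less 30 min break → 9 h 42 min
Total: 3 h 48 min + 10 h 41 min + 3 h 31 min + 8 h 31 min + 9 h 42 min = 36 h 13 min.

36 h 13 min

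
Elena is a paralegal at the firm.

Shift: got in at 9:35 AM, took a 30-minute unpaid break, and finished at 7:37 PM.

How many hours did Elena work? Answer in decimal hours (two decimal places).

9.53 hours

Shift: 9:35 AM–7:37 PM = 10 h 2 min; less 30 min break → 9 h 32 min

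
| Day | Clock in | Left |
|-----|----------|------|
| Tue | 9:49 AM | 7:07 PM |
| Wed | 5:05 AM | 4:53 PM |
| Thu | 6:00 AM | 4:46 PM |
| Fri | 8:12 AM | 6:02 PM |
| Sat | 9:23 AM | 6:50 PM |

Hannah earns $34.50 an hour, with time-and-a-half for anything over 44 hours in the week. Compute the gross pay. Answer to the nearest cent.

$1888.01

Tue: 9:49 AM–7:07 PM = 9 h 18 min
Wed: 5:05 AM–4:53 PM = 11 h 48 min
Thu: 6:00 AM–4:46 PM = 10 h 46 min
Fri: 8:12 AM–6:02 PM = 9 h 50 min
Sat: 9:23 AM–6:50 PM = 9 h 27 min
Total worked: 51 h 9 min = 3069 min.
Regular 44 h 0 min = 2640 min at $34.50/h; overtime 7 h 9 min = 429 min at $51.75/h.
Pay = (2640 × $34.50 + 429 × $51.75) ÷ 60 = $1888.01.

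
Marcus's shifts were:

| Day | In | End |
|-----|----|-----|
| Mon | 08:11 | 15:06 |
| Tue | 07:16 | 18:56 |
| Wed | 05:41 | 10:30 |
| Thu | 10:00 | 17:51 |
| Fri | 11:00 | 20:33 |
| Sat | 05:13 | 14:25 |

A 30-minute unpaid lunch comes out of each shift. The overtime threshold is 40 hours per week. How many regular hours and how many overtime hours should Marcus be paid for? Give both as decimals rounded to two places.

Regular 40.00 hours, overtime 7.00 hours

Mon: 08:11–15:06 = 6 h 55 min; less 30 min break → 6 h 25 min
Tue: 07:16–18:56 = 11 h 40 min; less 30 min break → 11 h 10 min
Wed: 05:41–10:30 = 4 h 49 min; less 30 min break → 4 h 19 min
Thu: 10:00–17:51 = 7 h 51 min; less 30 min break → 7 h 21 min
Fri: 11:00–20:33 = 9 h 33 min; less 30 min break → 9 h 3 min
Sat: 05:13–14:25 = 9 h 12 min; less 30 min break → 8 h 42 min
Total worked: 47 h 0 min = 47.00 h.
Threshold 40 h → overtime 7 h 0 min, regular 40 h 0 min.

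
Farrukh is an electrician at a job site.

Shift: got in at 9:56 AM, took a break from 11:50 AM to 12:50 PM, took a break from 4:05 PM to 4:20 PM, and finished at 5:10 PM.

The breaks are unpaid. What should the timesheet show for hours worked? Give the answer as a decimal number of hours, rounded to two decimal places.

Shift: 9:56 AM–5:10 PM = 7 h 14 min; less 75 min break → 5 h 59 min

5.98 hours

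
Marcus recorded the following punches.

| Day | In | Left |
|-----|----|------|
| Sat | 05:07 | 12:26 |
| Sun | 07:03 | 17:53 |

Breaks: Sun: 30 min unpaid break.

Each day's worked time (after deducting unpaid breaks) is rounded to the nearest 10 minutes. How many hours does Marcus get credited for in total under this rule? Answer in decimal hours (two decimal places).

17.67 hours

Sat: 05:07–12:26 = 7 h 19 min → rounds to 7 h 20 min
Sun: 07:03–17:53 = 10 h 50 min − 30 min = 10 h 20 min → rounds to 10 h 20 min
Total credited: 17 h 40 min.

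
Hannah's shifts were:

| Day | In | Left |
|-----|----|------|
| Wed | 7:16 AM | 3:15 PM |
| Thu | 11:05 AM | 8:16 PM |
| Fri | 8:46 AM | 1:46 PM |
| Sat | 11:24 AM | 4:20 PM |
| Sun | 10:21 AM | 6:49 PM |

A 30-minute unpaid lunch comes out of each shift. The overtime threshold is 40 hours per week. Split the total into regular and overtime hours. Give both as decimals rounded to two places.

Wed: 7:16 AM–3:15 PM = 7 h 59 min; less 30 min break → 7 h 29 min
Thu: 11:05 AM–8:16 PM = 9 h 11 min; less 30 min break → 8 h 41 min
Fri: 8:46 AM–1:46 PM = 5 h 0 min; less 30 min break → 4 h 30 min
Sat: 11:24 AM–4:20 PM = 4 h 56 min; less 30 min break → 4 h 26 min
Sun: 10:21 AM–6:49 PM = 8 h 28 min; less 30 min break → 7 h 58 min
Total worked: 33 h 4 min = 33.07 h.
Threshold 40 h → overtime 0 h 0 min, regular 33 h 4 min.

Regular 33.07 hours, overtime 0.00 hours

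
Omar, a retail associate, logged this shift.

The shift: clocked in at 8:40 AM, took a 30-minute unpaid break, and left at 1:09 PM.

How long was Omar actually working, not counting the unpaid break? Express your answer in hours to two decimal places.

3.98 hours

The shift: 8:40 AM–1:09 PM = 4 h 29 min; less 30 min break → 3 h 59 min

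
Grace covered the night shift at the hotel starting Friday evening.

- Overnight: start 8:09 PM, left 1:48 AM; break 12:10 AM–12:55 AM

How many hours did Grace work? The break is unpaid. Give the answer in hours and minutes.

Overnight: 8:09 PM → midnight = 3 h 51 min; midnight → 1:48 AM = 1 h 48 min; span 5 h 39 min; less 45 min break → 4 h 54 min

4 h 54 min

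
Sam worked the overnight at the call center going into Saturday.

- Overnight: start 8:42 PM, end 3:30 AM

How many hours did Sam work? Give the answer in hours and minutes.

6 h 48 min

Overnight: 8:42 PM → midnight = 3 h 18 min; midnight → 3:30 AM = 3 h 30 min; span 6 h 48 min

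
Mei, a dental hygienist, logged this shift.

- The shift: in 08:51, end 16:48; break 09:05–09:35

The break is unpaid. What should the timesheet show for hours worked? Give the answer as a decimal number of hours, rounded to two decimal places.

The shift: 08:51–16:48 = 7 h 57 min; less 30 min break → 7 h 27 min

7.45 hours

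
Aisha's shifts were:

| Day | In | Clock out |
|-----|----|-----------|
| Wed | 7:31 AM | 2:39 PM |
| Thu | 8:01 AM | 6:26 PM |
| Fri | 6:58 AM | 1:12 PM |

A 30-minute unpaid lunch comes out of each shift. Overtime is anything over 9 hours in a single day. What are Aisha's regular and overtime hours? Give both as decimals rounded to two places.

Wed: 7:31 AM–2:39 PM = 7 h 8 min; less 30 min break → 6 h 38 min
Thu: 8:01 AM–6:26 PM = 10 h 25 min; less 30 min break → 9 h 55 min
Fri: 6:58 AM–1:12 PM = 6 h 14 min; less 30 min break → 5 h 44 min
Wed reg 6 h 38 min / OT 0 h 0 min; Thu reg 9 h 0 min / OT 0 h 55 min; Fri reg 5 h 44 min / OT 0 h 0 min.
Totals: regular 21 h 22 min, overtime 0 h 55 min.

Regular 21.37 hours, overtime 0.92 hours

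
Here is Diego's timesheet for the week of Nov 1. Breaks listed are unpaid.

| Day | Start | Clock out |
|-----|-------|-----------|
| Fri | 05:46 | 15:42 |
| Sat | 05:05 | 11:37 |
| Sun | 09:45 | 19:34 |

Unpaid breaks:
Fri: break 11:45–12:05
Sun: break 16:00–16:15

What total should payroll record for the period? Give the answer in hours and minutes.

25 h 42 min

Fri: 05:46–15:42 = 9 h 56 min; less 20 min break → 9 h 36 min
Sat: 05:05–11:37 = 6 h 32 min
Sun: 09:45–19:34 = 9 h 49 min; less 15 min break → 9 h 34 min
Total: 9 h 36 min + 6 h 32 min + 9 h 34 min = 25 h 42 min.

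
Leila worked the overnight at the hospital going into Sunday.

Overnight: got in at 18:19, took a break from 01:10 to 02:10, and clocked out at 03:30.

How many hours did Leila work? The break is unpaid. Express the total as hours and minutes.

8 h 11 min

Overnight: 18:19 → midnight = 5 h 41 min; midnight → 03:30 = 3 h 30 min; span 9 h 11 min; less 60 min break → 8 h 11 min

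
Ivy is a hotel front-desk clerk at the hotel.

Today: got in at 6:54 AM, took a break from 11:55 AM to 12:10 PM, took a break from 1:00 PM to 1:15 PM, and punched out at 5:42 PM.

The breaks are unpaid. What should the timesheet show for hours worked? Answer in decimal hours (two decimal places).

10.30 hours

Today: 6:54 AM–5:42 PM = 10 h 48 min; less 30 min break → 10 h 18 min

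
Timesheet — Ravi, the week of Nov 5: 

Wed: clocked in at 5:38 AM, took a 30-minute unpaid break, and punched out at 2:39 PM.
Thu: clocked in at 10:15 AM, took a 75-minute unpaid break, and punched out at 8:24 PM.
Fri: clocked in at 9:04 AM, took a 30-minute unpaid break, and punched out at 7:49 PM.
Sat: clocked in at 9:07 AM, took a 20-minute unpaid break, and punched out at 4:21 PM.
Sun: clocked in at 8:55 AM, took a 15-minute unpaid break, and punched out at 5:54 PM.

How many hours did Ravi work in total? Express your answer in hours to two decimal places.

43.30 hours

Wed: 5:38 AM–2:39 PM = 9 h 1 min; less 30 min break → 8 h 31 min
Thu: 10:15 AM–8:24 PM = 10 h 9 min; less 75 min break → 8 h 54 min
Fri: 9:04 AM–7:49 PM = 10 h 45 min; less 30 min break → 10 h 15 min
Sat: 9:07 AM–4:21 PM = 7 h 14 min; less 20 min break → 6 h 54 min
Sun: 8:55 AM–5:54 PM = 8 h 59 min; less 15 min break → 8 h 44 min
Total: 8 h 31 min + 8 h 54 min + 10 h 15 min + 6 h 54 min + 8 h 44 min = 43 h 18 min.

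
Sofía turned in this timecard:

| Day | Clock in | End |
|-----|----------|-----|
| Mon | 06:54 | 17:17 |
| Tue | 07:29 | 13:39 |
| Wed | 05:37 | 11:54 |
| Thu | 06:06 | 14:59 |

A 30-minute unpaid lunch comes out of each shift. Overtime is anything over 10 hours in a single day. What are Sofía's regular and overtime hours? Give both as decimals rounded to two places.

Mon: 06:54–17:17 = 10 h 23 min; less 30 min break → 9 h 53 min
Tue: 07:29–13:39 = 6 h 10 min; less 30 min break → 5 h 40 min
Wed: 05:37–11:54 = 6 h 17 min; less 30 min break → 5 h 47 min
Thu: 06:06–14:59 = 8 h 53 min; less 30 min break → 8 h 23 min
Mon reg 9 h 53 min / OT 0 h 0 min; Tue reg 5 h 40 min / OT 0 h 0 min; Wed reg 5 h 47 min / OT 0 h 0 min; Thu reg 8 h 23 min / OT 0 h 0 min.
Totals: regular 29 h 43 min, overtime 0 h 0 min.

Regular 29.72 hours, overtime 0.00 hours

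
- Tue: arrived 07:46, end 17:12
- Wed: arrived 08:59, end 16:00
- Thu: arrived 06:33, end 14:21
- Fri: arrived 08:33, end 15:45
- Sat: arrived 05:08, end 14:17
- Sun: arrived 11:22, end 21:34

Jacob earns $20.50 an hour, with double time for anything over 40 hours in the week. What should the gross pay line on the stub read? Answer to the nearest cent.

Tue: 07:46–17:12 = 9 h 26 min
Wed: 08:59–16:00 = 7 h 1 min
Thu: 06:33–14:21 = 7 h 48 min
Fri: 08:33–15:45 = 7 h 12 min
Sat: 05:08–14:17 = 9 h 9 min
Sun: 11:22–21:34 = 10 h 12 min
Total worked: 50 h 48 min = 3048 min.
Regular 40 h 0 min = 2400 min at $20.50/h; overtime 10 h 48 min = 648 min at $41.00/h.
Pay = (2400 × $20.50 + 648 × $41.00) ÷ 60 = $1262.80.

$1262.80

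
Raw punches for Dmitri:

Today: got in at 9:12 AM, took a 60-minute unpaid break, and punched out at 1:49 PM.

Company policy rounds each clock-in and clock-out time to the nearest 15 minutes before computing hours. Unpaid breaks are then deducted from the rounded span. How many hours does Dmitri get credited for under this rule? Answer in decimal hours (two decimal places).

Today: in 9:12 AM→9:15 AM, out 1:49 PM→1:45 PM; 4 h 30 min − 60 min = 3 h 30 min

3.50 hours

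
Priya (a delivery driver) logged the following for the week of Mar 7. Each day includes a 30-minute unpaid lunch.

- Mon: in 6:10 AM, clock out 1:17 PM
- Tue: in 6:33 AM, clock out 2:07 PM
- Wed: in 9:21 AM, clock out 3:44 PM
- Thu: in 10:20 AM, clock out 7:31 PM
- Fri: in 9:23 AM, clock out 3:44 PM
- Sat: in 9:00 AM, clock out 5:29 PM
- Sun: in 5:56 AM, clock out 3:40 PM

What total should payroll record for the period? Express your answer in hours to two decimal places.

51.32 hours

Mon: 6:10 AM–1:17 PM = 7 h 7 min; less 30 min break → 6 h 37 min
Tue: 6:33 AM–2:07 PM = 7 h 34 min; less 30 min break → 7 h 4 min
Wed: 9:21 AM–3:44 PM = 6 h 23 min; less 30 min break → 5 h 53 min
Thu: 10:20 AM–7:31 PM = 9 h 11 min; less 30 min break → 8 h 41 min
Fri: 9:23 AM–3:44 PM = 6 h 21 min; less 30 min break → 5 h 51 min
Sat: 9:00 AM–5:29 PM = 8 h 29 min; less 30 min break → 7 h 59 min
Sun: 5:56 AM–3:40 PM = 9 h 44 min; less 30 min break → 9 h 14 min
Total: 6 h 37 min + 7 h 4 min + 5 h 53 min + 8 h 41 min + 5 h 51 min + 7 h 59 min + 9 h 14 min = 51 h 19 min.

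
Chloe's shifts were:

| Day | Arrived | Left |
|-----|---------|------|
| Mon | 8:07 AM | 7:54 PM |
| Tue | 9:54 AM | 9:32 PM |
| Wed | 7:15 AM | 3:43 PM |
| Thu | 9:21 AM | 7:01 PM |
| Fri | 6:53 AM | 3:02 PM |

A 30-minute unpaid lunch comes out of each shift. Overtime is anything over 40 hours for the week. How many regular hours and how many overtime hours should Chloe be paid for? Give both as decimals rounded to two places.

Regular 40.00 hours, overtime 7.20 hours

Mon: 8:07 AM–7:54 PM = 11 h 47 min; less 30 min break → 11 h 17 min
Tue: 9:54 AM–9:32 PM = 11 h 38 min; less 30 min break → 11 h 8 min
Wed: 7:15 AM–3:43 PM = 8 h 28 min; less 30 min break → 7 h 58 min
Thu: 9:21 AM–7:01 PM = 9 h 40 min; less 30 min break → 9 h 10 min
Fri: 6:53 AM–3:02 PM = 8 h 9 min; less 30 min break → 7 h 39 min
Total worked: 47 h 12 min = 47.20 h.
Threshold 40 h → overtime 7 h 12 min, regular 40 h 0 min.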